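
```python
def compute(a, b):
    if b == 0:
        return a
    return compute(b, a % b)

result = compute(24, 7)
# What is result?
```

compute(24, 7) -> compute(7, 3) -> compute(3, 1) -> compute(1, 0) -> 1

Answer: 1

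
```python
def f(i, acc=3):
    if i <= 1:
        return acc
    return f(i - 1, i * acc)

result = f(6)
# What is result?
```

Accumulator trace (n, acc): (6, 3) -> (5, 18) -> (4, 90) -> (3, 360) -> (2, 1080) -> (1, 2160) -> return 2160

Answer: 2160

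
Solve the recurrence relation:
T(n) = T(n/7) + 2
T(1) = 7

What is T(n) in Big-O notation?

Each step divides n by 7 and adds 2. After log_7(n) steps we reach T(1)=7. So T(n) = 2·log_7(n) + 7 = O(log n).

Answer: O(log n)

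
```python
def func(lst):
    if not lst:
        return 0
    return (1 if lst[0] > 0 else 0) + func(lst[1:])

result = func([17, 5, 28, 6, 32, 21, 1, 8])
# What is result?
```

Count of positive elements in [17, 5, 28, 6, 32, 21, 1, 8] = 8

Answer: 8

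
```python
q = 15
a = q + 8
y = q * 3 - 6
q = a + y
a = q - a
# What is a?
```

Trace:
`q = 15` → q = 15
`a = q + 8` → a = 23
`y = q * 3 - 6` → y = 39
`q = a + y` → q = 62
`a = q - a` → a = 39
So a = 39

Answer: 39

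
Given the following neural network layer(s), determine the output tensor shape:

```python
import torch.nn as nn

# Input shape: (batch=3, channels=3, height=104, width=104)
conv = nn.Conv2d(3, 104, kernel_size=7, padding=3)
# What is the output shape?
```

Input: (3, 3, 104, 104) -> Output: (3, 104, 104, 104)

Answer: (3, 104, 104, 104)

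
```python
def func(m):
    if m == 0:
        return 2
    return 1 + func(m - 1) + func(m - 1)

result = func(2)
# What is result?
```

func(m) = 1 + 2·func(m-1), func(0)=2. Closed form: (2+1)·2^2 - 1 = 11.

Answer: 11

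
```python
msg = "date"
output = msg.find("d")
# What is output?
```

Trace:
`msg = "date"` → msg = 'date'
`output = msg.find("d")` → output = 0
So output = 0

Answer: 0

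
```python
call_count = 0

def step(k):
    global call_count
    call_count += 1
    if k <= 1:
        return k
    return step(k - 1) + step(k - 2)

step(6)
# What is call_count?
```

Calls(k) = 1 + Calls(k-1) + Calls(k-2); Calls(0)=Calls(1)=1. For k=6 this gives 25.

Answer: 25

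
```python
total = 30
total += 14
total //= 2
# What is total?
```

Trace:
`total = 30` → total = 30
`total += 14` → total = 44
`total //= 2` → total = 22
So total = 22

Answer: 22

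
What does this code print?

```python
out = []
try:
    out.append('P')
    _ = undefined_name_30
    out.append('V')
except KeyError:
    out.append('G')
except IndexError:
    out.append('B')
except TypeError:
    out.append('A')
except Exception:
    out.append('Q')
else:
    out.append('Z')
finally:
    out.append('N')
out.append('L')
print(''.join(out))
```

Execution trace: 'P' (try body) → 'Q' (except Exception) → 'N' (finally) → 'L' (after the try/except). Output: PQNL

Answer: PQNL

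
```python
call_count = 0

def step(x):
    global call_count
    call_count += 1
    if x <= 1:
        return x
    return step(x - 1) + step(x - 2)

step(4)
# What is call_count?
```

Calls(x) = 1 + Calls(x-1) + Calls(x-2); Calls(0)=Calls(1)=1. For x=4 this gives 9.

Answer: 9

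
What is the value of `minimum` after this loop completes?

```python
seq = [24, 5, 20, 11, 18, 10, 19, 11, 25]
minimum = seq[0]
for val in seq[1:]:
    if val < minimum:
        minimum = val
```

Minimum of [24, 5, 20, 11, 18, 10, 19, 11, 25]
`minimum` takes the values: 24 → 5

Answer: 5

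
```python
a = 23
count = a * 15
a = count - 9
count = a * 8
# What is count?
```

Trace:
`a = 23` → a = 23
`count = a * 15` → count = 345
`a = count - 9` → a = 336
`count = a * 8` → count = 2688
So count = 2688

Answer: 2688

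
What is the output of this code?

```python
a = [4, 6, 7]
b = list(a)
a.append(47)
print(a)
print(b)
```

Key concept: list() constructor creates copy.
Step by step:
`a = [4, 6, 7]` → a = [4, 6, 7]
`b = list(a)` → b = [4, 6, 7]
`a.append(47)` → a = [4, 6, 7, 47]
`print(a)` → prints [4, 6, 7, 47]
`print(b)` → prints [4, 6, 7]

Answer:
[4, 6, 7, 47]
[4, 6, 7]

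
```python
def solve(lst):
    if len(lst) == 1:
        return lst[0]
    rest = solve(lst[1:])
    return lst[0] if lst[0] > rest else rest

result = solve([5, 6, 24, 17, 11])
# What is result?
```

Recursive max over [5, 6, 24, 17, 11] = 24

Answer: 24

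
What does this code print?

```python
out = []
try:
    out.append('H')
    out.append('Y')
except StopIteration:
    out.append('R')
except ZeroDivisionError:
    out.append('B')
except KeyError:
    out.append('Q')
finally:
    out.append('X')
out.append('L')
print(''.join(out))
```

Execution trace: 'H' (try body) → 'Y' (try body, no exception) → 'X' (finally) → 'L' (after the try/except). Output: HYXL

Answer: HYXL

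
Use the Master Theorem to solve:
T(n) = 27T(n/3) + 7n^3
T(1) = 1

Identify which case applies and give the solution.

a=27, b=3, f(n)=7n^3. log_3(27) = 3. Since c=3 = 3, Case 2 applies: T(n) = Θ(n^log_b(a) · log n) = O(n^3 log n).

Answer: O(n^3 log n) - Case 2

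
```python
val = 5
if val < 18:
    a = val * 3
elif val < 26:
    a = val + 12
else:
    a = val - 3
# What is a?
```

Trace:
`val = 5` → val = 5
`if val < 18: ...` → val < 18 is True → a = 15
So a = 15

Answer: 15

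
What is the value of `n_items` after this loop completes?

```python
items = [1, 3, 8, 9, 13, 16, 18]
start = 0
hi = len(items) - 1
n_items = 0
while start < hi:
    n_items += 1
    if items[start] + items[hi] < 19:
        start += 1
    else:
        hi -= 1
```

Steps to find pair summing to 19
`n_items` takes the values: 0 → 1 → 2 → 3 → 4 → 5 → 6

Answer: 6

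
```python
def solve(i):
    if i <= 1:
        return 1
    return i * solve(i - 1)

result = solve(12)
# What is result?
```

solve(12) = 12 * 11 * 10 * 9 * 8 * 7 * 6 * 5 * 4 * 3 * 2 * 1 = 479001600

Answer: 479001600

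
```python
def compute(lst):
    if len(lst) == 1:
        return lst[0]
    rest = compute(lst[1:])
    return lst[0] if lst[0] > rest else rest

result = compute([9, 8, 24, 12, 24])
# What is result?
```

Recursive max over [9, 8, 24, 12, 24] = 24

Answer: 24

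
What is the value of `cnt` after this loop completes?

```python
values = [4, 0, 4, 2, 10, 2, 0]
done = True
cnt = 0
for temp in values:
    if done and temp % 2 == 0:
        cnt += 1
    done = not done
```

Count even values at even positions
`cnt` takes the values: 0 → 1 → 2 → 3 → 4

Answer: 4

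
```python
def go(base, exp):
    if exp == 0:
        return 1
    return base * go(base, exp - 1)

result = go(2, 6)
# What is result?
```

go(2, 6) = 2 * 2 * 2 * 2 * 2 * 2 = 64

Answer: 64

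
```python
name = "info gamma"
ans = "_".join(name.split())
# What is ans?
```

Trace:
`name = "info gamma"` → name = 'info gamma'
`ans = "_".join(name.split())` → ans = 'info_gamma'
So ans = 'info_gamma'

Answer: 'info_gamma'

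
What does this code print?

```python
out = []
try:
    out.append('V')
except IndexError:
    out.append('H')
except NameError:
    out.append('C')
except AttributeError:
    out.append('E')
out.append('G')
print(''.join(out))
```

Execution trace: 'V' (try body, no exception) → 'G' (after the try/except). Output: VG

Answer: VG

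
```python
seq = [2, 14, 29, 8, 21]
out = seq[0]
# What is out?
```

Trace:
`seq = [2, 14, 29, 8, 21]` → seq = [2, 14, 29, 8, 21]
`out = seq[0]` → out = 2
So out = 2

Answer: 2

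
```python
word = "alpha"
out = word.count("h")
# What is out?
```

Trace:
`word = "alpha"` → word = 'alpha'
`out = word.count("h")` → out = 1
So out = 1

Answer: 1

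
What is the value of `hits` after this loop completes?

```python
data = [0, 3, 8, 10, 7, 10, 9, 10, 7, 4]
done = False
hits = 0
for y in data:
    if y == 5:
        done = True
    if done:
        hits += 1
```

Count elements after first 5 in [0, 3, 8, 10, 7, 10, 9, 10, 7, 4]
`hits` takes the values: 0

Answer: 0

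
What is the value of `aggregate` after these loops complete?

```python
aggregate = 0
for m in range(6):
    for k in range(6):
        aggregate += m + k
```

Sum of all m+k for m,k in 6x6
`aggregate` takes the values: 0 → 1 → 3 → 6 → 10 → 15 → 16 → 18 → 21 → 25 → 30 → 36 → 38 → 41 → 45 → 50 → 56 → 63 → 66 → 70 → 75 → 81 → 88 → 96 → 100 → 105 → 111 → 118 → 126 → 135 → 140 → 146 → 153 → 161 → 170 → 180

Answer: 180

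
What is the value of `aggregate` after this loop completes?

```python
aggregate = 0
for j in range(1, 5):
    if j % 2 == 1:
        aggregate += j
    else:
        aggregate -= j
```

Add odd, subtract even
`aggregate` takes the values: 0 → 1 → -1 → 2 → -2

Answer: -2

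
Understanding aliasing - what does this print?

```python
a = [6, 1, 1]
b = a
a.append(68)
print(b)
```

Key concept: basic list aliasing.
Step by step:
`a = [6, 1, 1]` → a = [6, 1, 1]
`b = a` → b = [6, 1, 1] (same object as a)
`a.append(68)` → a = [6, 1, 1, 68] (same object as b); b = [6, 1, 1, 68] (same object as a)
`print(b)` → prints [6, 1, 1, 68]

Answer: [6, 1, 1, 68]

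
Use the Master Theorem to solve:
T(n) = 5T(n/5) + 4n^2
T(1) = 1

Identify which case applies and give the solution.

a=5, b=5, f(n)=4n^2. log_5(5) = 1. Since c=2 > 1 and the regularity condition holds (5(n/5)^2 = (5/5^2)n^2 with 5/5^2 < 1), Case 3 applies: T(n) = Θ(f(n)) = O(n^2).

Answer: O(n^2) - Case 3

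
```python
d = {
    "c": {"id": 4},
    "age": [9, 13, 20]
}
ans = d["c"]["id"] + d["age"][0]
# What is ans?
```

Trace:
`d = { ...` → d = {'c': {'id': 4}, 'age': [9, 13, 20]}
`ans = d["c"]["id"] + d["age"][0]` → ans = 13
So ans = 13

Answer: 13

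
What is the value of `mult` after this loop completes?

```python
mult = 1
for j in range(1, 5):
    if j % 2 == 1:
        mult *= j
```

Product of odd numbers 1 to 4
`mult` takes the values: 1 → 3

Answer: 3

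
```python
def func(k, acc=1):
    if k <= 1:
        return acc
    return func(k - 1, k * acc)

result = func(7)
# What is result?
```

Accumulator trace (n, acc): (7, 1) -> (6, 7) -> (5, 42) -> (4, 210) -> (3, 840) -> (2, 2520) -> (1, 5040) -> return 5040

Answer: 5040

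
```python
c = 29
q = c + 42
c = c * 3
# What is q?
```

Trace:
`c = 29` → c = 29
`q = c + 42` → q = 71
`c = c * 3` → c = 87
So q = 71

Answer: 71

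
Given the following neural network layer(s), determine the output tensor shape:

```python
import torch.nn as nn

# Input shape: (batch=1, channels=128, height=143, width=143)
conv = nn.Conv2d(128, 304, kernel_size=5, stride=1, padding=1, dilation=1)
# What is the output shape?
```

Input: (1, 128, 143, 143) -> Output: (1, 304, 141, 141)

Answer: (1, 304, 141, 141)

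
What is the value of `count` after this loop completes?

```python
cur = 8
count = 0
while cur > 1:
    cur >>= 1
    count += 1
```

Count right shifts until 1
`count` takes the values: 0 → 1 → 2 → 3

Answer: 3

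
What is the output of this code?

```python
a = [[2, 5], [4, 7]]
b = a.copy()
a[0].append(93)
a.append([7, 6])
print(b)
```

Key concept: shallow copy with nested lists.
Step by step:
`a = [[2, 5], [4, 7]]` → a = [[2, 5], [4, 7]]
`b = a.copy()` → b = [[2, 5], [4, 7]]
`a[0].append(93)` → a = [[2, 5, 93], [4, 7]]; b = [[2, 5, 93], [4, 7]]
`a.append([7, 6])` → a = [[2, 5, 93], [4, 7], [7, 6]]
`print(b)` → prints [[2, 5, 93], [4, 7]]

Answer: [[2, 5, 93], [4, 7]]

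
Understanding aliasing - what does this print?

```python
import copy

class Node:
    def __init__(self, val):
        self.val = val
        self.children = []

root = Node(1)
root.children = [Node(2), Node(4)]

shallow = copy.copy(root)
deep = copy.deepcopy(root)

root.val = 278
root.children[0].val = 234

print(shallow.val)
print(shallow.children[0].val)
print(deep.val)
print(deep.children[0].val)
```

Key concept: deep copy with custom objects.
Step by step:
`root = Node(1)` → root = Node(val=1, children=[])
`root.children = [Node(2), Node(4)]` → root = Node(val=1, children=[Node(val=2, children=[]), Node(val=4, children=[])])
`shallow = copy.copy(root)` → shallow = Node(val=1, children=[Node(val=2, children=[]), Node(val=4, children=[])])
`deep = copy.deepcopy(root)` → deep = Node(val=1, children=[Node(val=2, children=[]), Node(val=4, children=[])])
`root.val = 278` → root = Node(val=278, children=[Node(val=2, children=[]), Node(val=4, children=[])])
`root.children[0].val = 234` → root = Node(val=278, children=[Node(val=234, children=[]), Node(val=4, children=[])]); shallow = Node(val=1, children=[Node(val=234, children=[]), Node(val=4, children=[])])
`print(shallow.val)` → prints 1
`print(shallow.children[0].val)` → prints 234
`print(deep.val)` → prints 1
`print(deep.children[0].val)` → prints 2

Answer:
1
234
1
2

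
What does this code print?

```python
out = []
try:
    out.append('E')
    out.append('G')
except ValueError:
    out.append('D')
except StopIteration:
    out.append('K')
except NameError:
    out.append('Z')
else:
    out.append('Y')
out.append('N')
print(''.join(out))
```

Execution trace: 'E' (try body) → 'G' (try body, no exception) → 'Y' (else) → 'N' (after the try/except). Output: EGYN

Answer: EGYN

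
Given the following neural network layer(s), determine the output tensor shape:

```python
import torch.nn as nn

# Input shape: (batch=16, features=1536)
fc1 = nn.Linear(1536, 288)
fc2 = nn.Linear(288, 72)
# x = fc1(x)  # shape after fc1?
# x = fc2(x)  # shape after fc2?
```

Input: (16, 1536) -> after fc1: (16, 288) -> Output: (16, 72)

Answer: (16, 72)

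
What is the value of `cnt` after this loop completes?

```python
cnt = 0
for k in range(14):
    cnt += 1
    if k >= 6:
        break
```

Loop breaks when k reaches 6, cnt is 7
`cnt` takes the values: 0 → 1 → 2 → 3 → 4 → 5 → 6 → 7

Answer: 7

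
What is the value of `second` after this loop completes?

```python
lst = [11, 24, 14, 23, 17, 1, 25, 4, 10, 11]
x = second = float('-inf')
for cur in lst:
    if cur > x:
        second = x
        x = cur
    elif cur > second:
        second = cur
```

Second largest (with repeats) in [11, 24, 14, 23, 17, 1, 25, 4, 10, 11]
`second` takes the values: -inf → 11 → 14 → 23 → 24

Answer: 24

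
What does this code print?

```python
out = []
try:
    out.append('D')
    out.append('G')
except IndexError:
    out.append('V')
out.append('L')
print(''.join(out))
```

Execution trace: 'D' (try body) → 'G' (try body, no exception) → 'L' (after the try/except). Output: DGL

Answer: DGL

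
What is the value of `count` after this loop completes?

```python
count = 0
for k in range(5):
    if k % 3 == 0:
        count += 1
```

Count numbers divisible by 3 in range(5)
`count` takes the values: 0 → 1 → 2

Answer: 2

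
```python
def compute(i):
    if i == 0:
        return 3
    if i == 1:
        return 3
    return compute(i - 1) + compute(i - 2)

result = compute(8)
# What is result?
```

Build up from base cases: compute(0)=3, compute(1)=3, compute(2)=6, compute(3)=9, compute(4)=15, compute(5)=24, compute(6)=39, ..., compute(8)=102

Answer: 102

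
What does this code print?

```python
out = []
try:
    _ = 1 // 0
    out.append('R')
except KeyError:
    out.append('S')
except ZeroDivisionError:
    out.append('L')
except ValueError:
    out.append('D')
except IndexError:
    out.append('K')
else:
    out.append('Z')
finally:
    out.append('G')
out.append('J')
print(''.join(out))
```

Execution trace: 'L' (except ZeroDivisionError) → 'G' (finally) → 'J' (after the try/except). Output: LGJ

Answer: LGJ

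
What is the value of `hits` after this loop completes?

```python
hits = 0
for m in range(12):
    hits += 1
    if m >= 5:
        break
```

Loop breaks when m reaches 5, hits is 6
`hits` takes the values: 0 → 1 → 2 → 3 → 4 → 5 → 6

Answer: 6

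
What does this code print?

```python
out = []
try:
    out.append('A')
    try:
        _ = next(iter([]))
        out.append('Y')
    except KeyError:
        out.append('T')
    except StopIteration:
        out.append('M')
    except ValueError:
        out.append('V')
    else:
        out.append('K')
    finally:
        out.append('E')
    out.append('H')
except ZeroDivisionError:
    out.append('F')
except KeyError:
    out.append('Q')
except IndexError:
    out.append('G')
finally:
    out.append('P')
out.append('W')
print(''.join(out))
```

Execution trace: 'A' (try body) → 'M' (inner except StopIteration) → 'E' (inner finally) → 'H' (try body, no exception) → 'P' (finally) → 'W' (after the try/except). Output: AMEHPW

Answer: AMEHPW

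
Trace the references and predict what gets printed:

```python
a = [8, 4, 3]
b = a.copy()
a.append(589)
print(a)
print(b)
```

Key concept: list.copy() creates independent copy.
Step by step:
`a = [8, 4, 3]` → a = [8, 4, 3]
`b = a.copy()` → b = [8, 4, 3]
`a.append(589)` → a = [8, 4, 3, 589]
`print(a)` → prints [8, 4, 3, 589]
`print(b)` → prints [8, 4, 3]

Answer:
[8, 4, 3, 589]
[8, 4, 3]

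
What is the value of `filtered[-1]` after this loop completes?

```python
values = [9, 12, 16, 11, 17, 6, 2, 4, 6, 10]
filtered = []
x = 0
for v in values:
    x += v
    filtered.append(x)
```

Cumulative sum ends at 93
`filtered` takes the values: [] → [9] → [9, 21] → [9, 21, 37] → [9, 21, 37, 48] → [9, 21, 37, 48, 65] → [9, 21, 37, 48, 65, 71] → [9, 21, 37, 48, 65, 71, 73] → [9, 21, 37, 48, 65, 71, 73, 77] → [9, 21, 37, 48, 65, 71, 73, 77, 83] → [9, 21, 37, 48, 65, 71, 73, 77, 83, 93]
So `filtered[-1]` = 93

Answer: 93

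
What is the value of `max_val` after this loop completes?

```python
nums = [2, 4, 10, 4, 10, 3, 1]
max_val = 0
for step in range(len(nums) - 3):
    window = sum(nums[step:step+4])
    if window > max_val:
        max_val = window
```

Max sum of 4-element window in [2, 4, 10, 4, 10, 3, 1]
`max_val` takes the values: 0 → 20 → 28

Answer: 28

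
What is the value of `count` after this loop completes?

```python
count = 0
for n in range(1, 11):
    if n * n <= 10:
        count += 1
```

Count numbers where n² ≤ 10
`count` takes the values: 0 → 1 → 2 → 3

Answer: 3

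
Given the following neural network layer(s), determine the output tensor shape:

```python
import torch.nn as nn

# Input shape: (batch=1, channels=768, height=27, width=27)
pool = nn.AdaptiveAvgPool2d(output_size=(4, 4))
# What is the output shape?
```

Input: (1, 768, 27, 27) -> Output: (1, 768, 4, 4)

Answer: (1, 768, 4, 4)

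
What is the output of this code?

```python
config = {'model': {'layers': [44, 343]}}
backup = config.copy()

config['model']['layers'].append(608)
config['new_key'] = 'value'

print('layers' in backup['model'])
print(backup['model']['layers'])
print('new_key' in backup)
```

Key concept: shallow copy gotcha with nested dict.
Step by step:
`config = {'model': {'layers': [44, 343]}}` → config = {'model': {'layers': [44, 343]}}
`backup = config.copy()` → backup = {'model': {'layers': [44, 343]}}
`config['model']['layers'].append(608)` → config = {'model': {'layers': [44, 343, 608]}}; backup = {'model': {'layers': [44, 343, 608]}}
`config['new_key'] = 'value'` → config = {'model': {'layers': [44, 343, 608]}, 'new_key': 'value'}
`print('layers' in backup['model'])` → prints True
`print(backup['model']['layers'])` → prints [44, 343, 608]
`print('new_key' in backup)` → prints False

Answer:
True
[44, 343, 608]
False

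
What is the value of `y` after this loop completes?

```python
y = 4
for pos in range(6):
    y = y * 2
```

Multiply by 2, 6 times: 4 * 2^6 = 256
`y` takes the values: 4 → 8 → 16 → 32 → 64 → 128 → 256

Answer: 256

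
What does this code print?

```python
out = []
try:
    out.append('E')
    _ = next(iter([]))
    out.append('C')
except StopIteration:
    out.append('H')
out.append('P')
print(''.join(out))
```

Execution trace: 'E' (try body) → 'H' (except StopIteration) → 'P' (after the try/except). Output: EHP

Answer: EHP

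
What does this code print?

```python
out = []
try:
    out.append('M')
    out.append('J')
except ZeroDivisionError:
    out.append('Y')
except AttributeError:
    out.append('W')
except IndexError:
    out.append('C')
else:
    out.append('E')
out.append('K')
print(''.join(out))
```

Execution trace: 'M' (try body) → 'J' (try body, no exception) → 'E' (else) → 'K' (after the try/except). Output: MJEK

Answer: MJEK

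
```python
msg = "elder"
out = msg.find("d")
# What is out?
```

Trace:
`msg = "elder"` → msg = 'elder'
`out = msg.find("d")` → out = 2
So out = 2

Answer: 2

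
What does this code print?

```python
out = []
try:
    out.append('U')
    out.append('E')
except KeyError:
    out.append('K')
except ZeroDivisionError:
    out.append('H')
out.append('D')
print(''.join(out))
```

Execution trace: 'U' (try body) → 'E' (try body, no exception) → 'D' (after the try/except). Output: UED

Answer: UED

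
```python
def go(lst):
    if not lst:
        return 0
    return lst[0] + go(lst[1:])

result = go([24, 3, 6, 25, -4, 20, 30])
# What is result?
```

24 + 3 + 6 + 25 + (-4) + 20 + 30 + 0 = 104

Answer: 104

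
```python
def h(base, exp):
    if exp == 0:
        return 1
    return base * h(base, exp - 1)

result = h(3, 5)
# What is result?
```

h(3, 5) = 3 * 3 * 3 * 3 * 3 = 243

Answer: 243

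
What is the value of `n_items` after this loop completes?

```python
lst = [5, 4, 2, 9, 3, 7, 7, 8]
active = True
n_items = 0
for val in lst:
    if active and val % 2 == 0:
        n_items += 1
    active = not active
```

Count even values at even positions
`n_items` takes the values: 0 → 1

Answer: 1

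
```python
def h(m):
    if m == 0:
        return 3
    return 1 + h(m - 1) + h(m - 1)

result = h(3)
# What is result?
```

h(m) = 1 + 2·h(m-1), h(0)=3. Closed form: (3+1)·2^3 - 1 = 31.

Answer: 31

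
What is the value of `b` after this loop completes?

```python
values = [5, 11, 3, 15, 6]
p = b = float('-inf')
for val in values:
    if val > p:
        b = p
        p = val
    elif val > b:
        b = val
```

Second largest (with repeats) in [5, 11, 3, 15, 6]
`b` takes the values: -inf → 5 → 11

Answer: 11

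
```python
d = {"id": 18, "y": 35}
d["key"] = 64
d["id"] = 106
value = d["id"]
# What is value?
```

Trace:
`d = {"id": 18, "y": 35}` → d = {'id': 18, 'y': 35}
`d["key"] = 64` → d = {'id': 18, 'y': 35, 'key': 64}
`d["id"] = 106` → d = {'id': 106, 'y': 35, 'key': 64}
`value = d["id"]` → value = 106
So value = 106

Answer: 106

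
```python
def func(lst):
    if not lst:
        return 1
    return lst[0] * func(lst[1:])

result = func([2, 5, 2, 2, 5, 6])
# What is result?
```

Product over [2, 5, 2, 2, 5, 6] = 2 * 5 * 2 * 2 * 5 * 6 = 1200

Answer: 1200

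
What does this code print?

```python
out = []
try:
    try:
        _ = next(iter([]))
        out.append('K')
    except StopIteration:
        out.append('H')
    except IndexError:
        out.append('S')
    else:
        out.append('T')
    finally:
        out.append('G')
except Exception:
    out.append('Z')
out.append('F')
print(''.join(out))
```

Execution trace: 'H' (inner except StopIteration) → 'G' (inner finally) → 'F' (after the try/except). Output: HGF

Answer: HGF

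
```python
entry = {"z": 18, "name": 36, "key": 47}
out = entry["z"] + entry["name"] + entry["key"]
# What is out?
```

Trace:
`entry = {"z": 18, "name": 36, "key": 47}` → entry = {'z': 18, 'name': 36, 'key': 47}
`out = entry["z"] + entry["name"] + entry["key"]` → out = 101
So out = 101

Answer: 101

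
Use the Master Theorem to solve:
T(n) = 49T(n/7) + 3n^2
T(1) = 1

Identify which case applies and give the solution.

a=49, b=7, f(n)=3n^2. log_7(49) = 2. Since c=2 = 2, Case 2 applies: T(n) = Θ(n^log_b(a) · log n) = O(n^2 log n).

Answer: O(n^2 log n) - Case 2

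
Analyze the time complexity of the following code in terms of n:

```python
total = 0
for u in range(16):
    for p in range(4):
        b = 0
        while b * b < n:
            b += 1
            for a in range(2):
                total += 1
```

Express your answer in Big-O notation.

Each loop level contributes: 1 × 1 × √n × 1. Multiplying the contributions gives O(√n).

Answer: O(√n)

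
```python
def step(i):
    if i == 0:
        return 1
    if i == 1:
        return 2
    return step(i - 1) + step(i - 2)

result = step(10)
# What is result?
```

Build up from base cases: step(0)=1, step(1)=2, step(2)=3, step(3)=5, step(4)=8, step(5)=13, step(6)=21, ..., step(10)=144

Answer: 144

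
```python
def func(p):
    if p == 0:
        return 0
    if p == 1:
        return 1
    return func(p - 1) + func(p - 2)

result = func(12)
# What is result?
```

Build up from base cases: func(0)=0, func(1)=1, func(2)=1, func(3)=2, func(4)=3, func(5)=5, func(6)=8, ..., func(12)=144

Answer: 144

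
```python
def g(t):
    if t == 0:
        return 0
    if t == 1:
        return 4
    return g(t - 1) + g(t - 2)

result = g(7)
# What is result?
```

Build up from base cases: g(0)=0, g(1)=4, g(2)=4, g(3)=8, g(4)=12, g(5)=20, g(6)=32, ..., g(7)=52

Answer: 52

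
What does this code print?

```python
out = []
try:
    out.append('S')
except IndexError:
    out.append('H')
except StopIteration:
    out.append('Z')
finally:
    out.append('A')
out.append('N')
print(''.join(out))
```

Execution trace: 'S' (try body, no exception) → 'A' (finally) → 'N' (after the try/except). Output: SAN

Answer: SAN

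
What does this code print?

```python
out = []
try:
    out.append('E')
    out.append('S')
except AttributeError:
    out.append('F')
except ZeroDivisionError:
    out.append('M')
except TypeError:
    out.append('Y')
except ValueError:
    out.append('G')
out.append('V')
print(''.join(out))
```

Execution trace: 'E' (try body) → 'S' (try body, no exception) → 'V' (after the try/except). Output: ESV

Answer: ESV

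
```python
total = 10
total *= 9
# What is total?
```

Trace:
`total = 10` → total = 10
`total *= 9` → total = 90
So total = 90

Answer: 90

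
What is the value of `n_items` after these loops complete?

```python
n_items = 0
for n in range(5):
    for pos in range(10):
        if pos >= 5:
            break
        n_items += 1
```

Inner breaks at 5, outer runs 5 times
`n_items` takes the values: 0 → 1 → 2 → 3 → 4 → 5 → 6 → 7 → 8 → 9 → 10 → 11 → 12 → 13 → 14 → 15 → 16 → 17 → 18 → 19 → 20 → 21 → 22 → 23 → 24 → 25

Answer: 25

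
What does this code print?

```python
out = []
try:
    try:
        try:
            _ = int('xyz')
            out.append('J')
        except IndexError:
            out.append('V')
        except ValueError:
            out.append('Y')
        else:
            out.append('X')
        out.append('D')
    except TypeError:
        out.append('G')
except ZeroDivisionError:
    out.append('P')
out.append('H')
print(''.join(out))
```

Execution trace: 'Y' (inner except ValueError) → 'D' (try body, no exception) → 'H' (after the try/except). Output: YDH

Answer: YDH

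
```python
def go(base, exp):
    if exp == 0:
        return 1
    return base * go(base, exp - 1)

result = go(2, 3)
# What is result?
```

go(2, 3) = 2 * 2 * 2 = 8

Answer: 8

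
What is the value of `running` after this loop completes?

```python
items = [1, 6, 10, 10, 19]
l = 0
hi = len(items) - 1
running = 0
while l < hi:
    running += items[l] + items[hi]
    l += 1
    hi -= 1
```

Sum of pairs from ends
`running` takes the values: 0 → 20 → 36

Answer: 36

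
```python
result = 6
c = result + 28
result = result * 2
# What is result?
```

Trace:
`result = 6` → result = 6
`c = result + 28` → c = 34
`result = result * 2` → result = 12
So result = 12

Answer: 12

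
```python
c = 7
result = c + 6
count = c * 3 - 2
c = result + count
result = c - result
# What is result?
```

Trace:
`c = 7` → c = 7
`result = c + 6` → result = 13
`count = c * 3 - 2` → count = 19
`c = result + count` → c = 32
`result = c - result` → result = 19
So result = 19

Answer: 19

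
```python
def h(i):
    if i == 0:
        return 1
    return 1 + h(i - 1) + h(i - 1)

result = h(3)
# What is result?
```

h(i) = 1 + 2·h(i-1), h(0)=1. Closed form: (1+1)·2^3 - 1 = 15.

Answer: 15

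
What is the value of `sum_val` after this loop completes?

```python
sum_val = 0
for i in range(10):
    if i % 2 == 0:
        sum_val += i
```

Sum of even numbers 0 to 9
`sum_val` takes the values: 0 → 2 → 6 → 12 → 20

Answer: 20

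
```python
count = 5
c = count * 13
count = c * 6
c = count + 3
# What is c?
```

Trace:
`count = 5` → count = 5
`c = count * 13` → c = 65
`count = c * 6` → count = 390
`c = count + 3` → c = 393
So c = 393

Answer: 393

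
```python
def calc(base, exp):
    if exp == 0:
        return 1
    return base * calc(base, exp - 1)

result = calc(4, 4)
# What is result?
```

calc(4, 4) = 4 * 4 * 4 * 4 = 256

Answer: 256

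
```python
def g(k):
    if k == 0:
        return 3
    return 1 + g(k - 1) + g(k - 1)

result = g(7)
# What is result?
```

g(k) = 1 + 2·g(k-1), g(0)=3. Closed form: (3+1)·2^7 - 1 = 511.

Answer: 511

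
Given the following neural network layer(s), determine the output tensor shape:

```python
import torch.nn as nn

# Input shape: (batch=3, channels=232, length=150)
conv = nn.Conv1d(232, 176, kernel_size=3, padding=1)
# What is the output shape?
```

Input: (3, 232, 150) -> Output: (3, 176, 150)

Answer: (3, 176, 150)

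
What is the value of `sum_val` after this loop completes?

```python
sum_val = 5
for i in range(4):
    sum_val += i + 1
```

Start at 5, add 1 to 4 = 15
`sum_val` takes the values: 5 → 6 → 8 → 11 → 15

Answer: 15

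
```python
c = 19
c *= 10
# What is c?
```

Trace:
`c = 19` → c = 19
`c *= 10` → c = 190
So c = 190

Answer: 190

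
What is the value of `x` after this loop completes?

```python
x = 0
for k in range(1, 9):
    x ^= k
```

XOR of 1 to 8
`x` takes the values: 0 → 1 → 3 → 0 → 4 → 1 → 7 → 0 → 8

Answer: 8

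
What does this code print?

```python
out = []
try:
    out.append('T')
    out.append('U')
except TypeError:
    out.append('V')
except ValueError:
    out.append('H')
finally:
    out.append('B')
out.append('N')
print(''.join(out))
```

Execution trace: 'T' (try body) → 'U' (try body, no exception) → 'B' (finally) → 'N' (after the try/except). Output: TUBN

Answer: TUBN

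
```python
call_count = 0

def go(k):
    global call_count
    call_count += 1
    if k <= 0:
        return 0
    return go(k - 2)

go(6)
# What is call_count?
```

Linear recursion stepping by 2: 4 calls from k=6 down to ≤0.

Answer: 4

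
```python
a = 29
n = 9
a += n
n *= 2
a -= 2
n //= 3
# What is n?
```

Trace:
`a = 29` → a = 29
`n = 9` → n = 9
`a += n` → a = 38
`n *= 2` → n = 18
`a -= 2` → a = 36
`n //= 3` → n = 6
So n = 6

Answer: 6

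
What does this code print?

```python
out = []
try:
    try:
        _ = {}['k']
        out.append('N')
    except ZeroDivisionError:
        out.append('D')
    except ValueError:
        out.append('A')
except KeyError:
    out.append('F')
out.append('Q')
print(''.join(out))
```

Execution trace: 'F' (outer except KeyError) → 'Q' (after the try/except). Output: FQ

Answer: FQ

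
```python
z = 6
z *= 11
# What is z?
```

Trace:
`z = 6` → z = 6
`z *= 11` → z = 66
So z = 66

Answer: 66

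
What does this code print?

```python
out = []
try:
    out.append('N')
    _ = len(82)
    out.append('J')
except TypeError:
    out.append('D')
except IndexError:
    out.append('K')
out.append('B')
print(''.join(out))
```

Execution trace: 'N' (try body) → 'D' (except TypeError) → 'B' (after the try/except). Output: NDB

Answer: NDB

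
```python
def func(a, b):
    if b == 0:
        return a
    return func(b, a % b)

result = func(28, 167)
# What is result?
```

func(28, 167) -> func(167, 28) -> func(28, 27) -> func(27, 1) -> func(1, 0) -> 1

Answer: 1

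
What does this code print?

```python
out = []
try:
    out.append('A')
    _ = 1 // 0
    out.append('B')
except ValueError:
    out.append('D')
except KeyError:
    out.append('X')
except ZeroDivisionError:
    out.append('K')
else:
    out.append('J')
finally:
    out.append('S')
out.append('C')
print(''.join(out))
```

Execution trace: 'A' (try body) → 'K' (except ZeroDivisionError) → 'S' (finally) → 'C' (after the try/except). Output: AKSC

Answer: AKSC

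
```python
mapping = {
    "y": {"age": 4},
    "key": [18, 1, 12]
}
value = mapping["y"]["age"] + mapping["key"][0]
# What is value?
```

Trace:
`mapping = { ...` → mapping = {'y': {'age': 4}, 'key': [18, 1, 12]}
`value = mapping["y"]["age"] + mapping["key"][0]` → value = 22
So value = 22

Answer: 22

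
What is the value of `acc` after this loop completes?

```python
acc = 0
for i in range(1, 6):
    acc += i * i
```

Sum of squares 1² to 5² = 55
`acc` takes the values: 0 → 1 → 5 → 14 → 30 → 55

Answer: 55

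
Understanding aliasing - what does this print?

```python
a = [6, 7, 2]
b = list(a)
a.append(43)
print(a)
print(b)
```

Key concept: list() constructor creates copy.
Step by step:
`a = [6, 7, 2]` → a = [6, 7, 2]
`b = list(a)` → b = [6, 7, 2]
`a.append(43)` → a = [6, 7, 2, 43]
`print(a)` → prints [6, 7, 2, 43]
`print(b)` → prints [6, 7, 2]

Answer:
[6, 7, 2, 43]
[6, 7, 2]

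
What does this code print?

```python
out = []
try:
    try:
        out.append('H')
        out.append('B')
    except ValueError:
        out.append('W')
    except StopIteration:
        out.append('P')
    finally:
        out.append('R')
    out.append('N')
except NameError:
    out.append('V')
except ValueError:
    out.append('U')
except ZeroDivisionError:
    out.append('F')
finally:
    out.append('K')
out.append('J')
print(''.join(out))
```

Execution trace: 'H' (inner try body) → 'B' (inner try body, no exception) → 'R' (inner finally) → 'N' (try body, no exception) → 'K' (finally) → 'J' (after the try/except). Output: HBRNKJ

Answer: HBRNKJ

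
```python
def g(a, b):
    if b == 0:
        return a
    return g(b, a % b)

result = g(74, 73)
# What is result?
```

g(74, 73) -> g(73, 1) -> g(1, 0) -> 1

Answer: 1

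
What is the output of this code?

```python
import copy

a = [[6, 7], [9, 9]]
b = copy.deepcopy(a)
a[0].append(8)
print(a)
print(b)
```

Key concept: deep copy is fully independent.
Step by step:
`a = [[6, 7], [9, 9]]` → a = [[6, 7], [9, 9]]
`b = copy.deepcopy(a)` → b = [[6, 7], [9, 9]]
`a[0].append(8)` → a = [[6, 7, 8], [9, 9]]
`print(a)` → prints [[6, 7, 8], [9, 9]]
`print(b)` → prints [[6, 7], [9, 9]]

Answer:
[[6, 7, 8], [9, 9]]
[[6, 7], [9, 9]]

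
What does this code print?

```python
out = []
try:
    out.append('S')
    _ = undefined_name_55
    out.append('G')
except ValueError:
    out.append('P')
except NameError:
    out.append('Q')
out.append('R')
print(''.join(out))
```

Execution trace: 'S' (try body) → 'Q' (except NameError) → 'R' (after the try/except). Output: SQR

Answer: SQR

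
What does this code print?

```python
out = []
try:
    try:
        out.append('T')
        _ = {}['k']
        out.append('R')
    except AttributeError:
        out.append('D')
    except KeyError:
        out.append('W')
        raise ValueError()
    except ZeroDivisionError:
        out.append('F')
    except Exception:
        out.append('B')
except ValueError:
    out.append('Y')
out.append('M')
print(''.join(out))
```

Execution trace: 'T' (inner try body) → 'W' (inner except KeyError) → 'Y' (outer except ValueError) → 'M' (after the try/except). Output: TWYM

Answer: TWYM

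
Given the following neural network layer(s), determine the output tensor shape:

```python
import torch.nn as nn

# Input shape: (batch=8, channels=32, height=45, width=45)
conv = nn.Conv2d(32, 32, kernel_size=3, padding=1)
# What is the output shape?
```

Input: (8, 32, 45, 45) -> Output: (8, 32, 45, 45)

Answer: (8, 32, 45, 45)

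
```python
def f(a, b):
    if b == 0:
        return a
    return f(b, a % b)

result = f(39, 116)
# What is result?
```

f(39, 116) -> f(116, 39) -> f(39, 38) -> f(38, 1) -> f(1, 0) -> 1

Answer: 1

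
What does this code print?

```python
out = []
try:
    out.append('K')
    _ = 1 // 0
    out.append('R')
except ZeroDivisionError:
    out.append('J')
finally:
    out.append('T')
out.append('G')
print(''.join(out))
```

Execution trace: 'K' (try body) → 'J' (except ZeroDivisionError) → 'T' (finally) → 'G' (after the try/except). Output: KJTG

Answer: KJTG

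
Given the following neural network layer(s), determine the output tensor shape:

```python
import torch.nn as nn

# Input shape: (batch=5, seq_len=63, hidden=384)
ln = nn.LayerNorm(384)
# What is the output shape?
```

Input: (5, 63, 384) -> Output: (5, 63, 384)

Answer: (5, 63, 384)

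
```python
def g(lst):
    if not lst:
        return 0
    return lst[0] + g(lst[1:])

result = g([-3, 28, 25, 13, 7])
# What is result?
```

(-3) + 28 + 25 + 13 + 7 + 0 = 70

Answer: 70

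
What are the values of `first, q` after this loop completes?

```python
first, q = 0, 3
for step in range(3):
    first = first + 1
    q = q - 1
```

first goes 0→3, q goes 3→0
`first, q` takes the values: (0, 3) → (1, 3) → (1, 2) → (2, 2) → (2, 1) → (3, 1) → (3, 0)

Answer: 3, 0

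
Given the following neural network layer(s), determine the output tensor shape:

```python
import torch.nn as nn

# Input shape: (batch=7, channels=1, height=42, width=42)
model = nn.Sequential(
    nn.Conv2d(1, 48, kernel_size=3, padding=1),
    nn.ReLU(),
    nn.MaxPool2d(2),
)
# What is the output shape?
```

Input: (7, 1, 42, 42) -> after Conv2d: (7, 48, 42, 42) -> after ReLU: (7, 48, 42, 42) -> Output: (7, 48, 21, 21)

Answer: (7, 48, 21, 21)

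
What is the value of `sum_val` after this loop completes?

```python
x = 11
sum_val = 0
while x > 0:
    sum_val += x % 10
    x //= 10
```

Sum digits of 11
`sum_val` takes the values: 0 → 1 → 2

Answer: 2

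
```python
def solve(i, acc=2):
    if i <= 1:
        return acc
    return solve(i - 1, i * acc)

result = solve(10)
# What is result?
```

Accumulator trace (n, acc): (10, 2) -> (9, 20) -> (8, 180) -> (7, 1440) -> (6, 10080) -> (5, 60480) -> (4, 302400) -> (3, 1209600) -> (2, 3628800) -> (1, 7257600) -> return 7257600

Answer: 7257600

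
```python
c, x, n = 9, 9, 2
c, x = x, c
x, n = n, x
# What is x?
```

Trace:
`c, x, n = 9, 9, 2` → c = 9; x = 9; n = 2
`c, x = x, c` → c = 9; x = 9
`x, n = n, x` → x = 2; n = 9
So x = 2

Answer: 2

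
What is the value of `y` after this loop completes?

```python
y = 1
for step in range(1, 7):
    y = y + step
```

Start at 1, add 1 through 6
`y` takes the values: 1 → 2 → 4 → 7 → 11 → 16 → 22

Answer: 22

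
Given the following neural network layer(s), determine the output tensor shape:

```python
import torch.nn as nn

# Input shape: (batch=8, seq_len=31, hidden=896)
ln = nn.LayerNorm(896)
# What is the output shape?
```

Input: (8, 31, 896) -> Output: (8, 31, 896)

Answer: (8, 31, 896)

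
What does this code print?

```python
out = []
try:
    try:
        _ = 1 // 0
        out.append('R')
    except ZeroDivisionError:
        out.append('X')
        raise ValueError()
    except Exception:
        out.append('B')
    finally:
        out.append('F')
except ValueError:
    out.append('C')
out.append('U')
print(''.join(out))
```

Execution trace: 'X' (inner except ZeroDivisionError) → 'F' (inner finally) → 'C' (outer except ValueError) → 'U' (after the try/except). Output: XFCU

Answer: XFCU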